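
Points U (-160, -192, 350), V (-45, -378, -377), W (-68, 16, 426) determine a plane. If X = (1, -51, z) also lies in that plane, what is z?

The plane through U, V, W has equation 137080x − 75624y + 41032z = 6948208.
Substituting X: (41032)z + (3993904) = 6948208, so z = 72.

72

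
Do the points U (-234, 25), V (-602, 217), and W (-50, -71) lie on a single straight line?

UV = (-368, 192), UW = (184, -96).
det[UV; UW] = (-368)(-96) − (192)(184) = 0.
The determinant is zero, so the points are collinear.

Yes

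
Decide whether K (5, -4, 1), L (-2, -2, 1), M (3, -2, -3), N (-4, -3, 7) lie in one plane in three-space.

No

With K as base: KL = (-7, 2, 0), KM = (-2, 2, -4), KN = (-9, 1, 6).
KM × KN = (16, 48, 16).
KL · (KM × KN) = -16.
Since -16 ≠ 0, the four points are not coplanar.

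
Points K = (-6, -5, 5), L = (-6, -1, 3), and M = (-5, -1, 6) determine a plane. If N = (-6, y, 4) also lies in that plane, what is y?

The plane through K, L, M has equation 12x − 2y − 4z = -82.
Substituting N: (-2)y + (-88) = -82, so y = -3.

-3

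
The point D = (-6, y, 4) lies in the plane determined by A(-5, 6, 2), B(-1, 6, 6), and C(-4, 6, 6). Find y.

A normal to the plane is n = AB × AC = (0, -12, 0).
D lies in the plane iff n · AD = 0.
This gives (-12)y + (72) = 0, so y = 6.

6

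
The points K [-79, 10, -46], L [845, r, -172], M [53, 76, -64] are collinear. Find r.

Direction KM = (132, 66, -18). From the x-coordinate of L, the parameter along the line is τ = (845 − (-79))/132 = 7.
Then r = 10 + 7·(66) = 472.

472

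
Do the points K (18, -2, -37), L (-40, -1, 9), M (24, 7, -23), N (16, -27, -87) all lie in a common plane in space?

Yes

The four points are coplanar iff the 3×3 determinant with rows KL, KM, KN is zero.
Rows: (-58, 1, 46), (6, 9, 14), (-2, -25, -50).
Expanding along the first row: (-58)(-100) − (1)(-272) + (46)(-132) = 0.
Zero determinant ⇒ coplanar.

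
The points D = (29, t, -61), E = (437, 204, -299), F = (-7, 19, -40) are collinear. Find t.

Collinearity requires DE × DF = 0; each component is linear in t.
The x-component gives (-259)t + (8806) = 0, so t = 34.
The remaining components then also vanish.

34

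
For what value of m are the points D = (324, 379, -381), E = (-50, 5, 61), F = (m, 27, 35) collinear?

-28

Direction DE = (-374, -374, 442). From the y-coordinate of F, the parameter along the line is τ = (27 − 379)/(-374) = 16/17.
Then m = 324 + 16/17·(-374) = -28.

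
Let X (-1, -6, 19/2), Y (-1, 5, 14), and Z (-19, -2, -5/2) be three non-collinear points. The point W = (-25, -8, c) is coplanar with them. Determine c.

-19/2

Coplanarity requires XY · (XZ × XW) = 0.
XY = (0, 11, 9/2), XZ = (-18, 4, -12); the triple product is linear in c with coefficient 198 and constant term 1881.
Setting it to zero: c = -19/2.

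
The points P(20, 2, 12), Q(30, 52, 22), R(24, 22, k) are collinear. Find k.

Direction PQ = (10, 50, 10). From the x-coordinate of R, the parameter along the line is τ = (24 − 20)/10 = 2/5.
Then k = 12 + 2/5·(10) = 16.

16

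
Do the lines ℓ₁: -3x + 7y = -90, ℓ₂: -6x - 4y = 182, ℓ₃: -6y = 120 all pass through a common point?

No

Intersecting ℓ₁ and ℓ₂: solving the 2×2 system gives (x, y) = (-457/27, -181/9).
Substitute into ℓ₃: (0)(-457/27) + (-6)(-181/9) = 362/3.
But ℓ₃ requires 120 ≠ 362/3, so the three lines have no common point.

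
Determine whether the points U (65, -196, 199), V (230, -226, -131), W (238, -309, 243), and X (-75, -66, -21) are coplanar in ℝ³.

The four points are coplanar iff the 3×3 determinant with rows UV, UW, UX is zero.
Rows: (165, -30, -330), (173, -113, 44), (-140, 130, -220).
Expanding along the first row: (165)(19140) − (-30)(-31900) + (-330)(6670) = 0.
Zero determinant ⇒ coplanar.

Yes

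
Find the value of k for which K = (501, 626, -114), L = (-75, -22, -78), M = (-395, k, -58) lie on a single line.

-382

Collinearity requires KL × KM = 0; each component is linear in k.
The x-component gives (-36)k + (-13752) = 0, so k = -382.
The remaining components then also vanish.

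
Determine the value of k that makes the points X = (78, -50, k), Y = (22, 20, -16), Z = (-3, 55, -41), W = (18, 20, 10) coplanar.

The points are coplanar iff XY · (XZ × XW) = 0.
Expanding, this is linear in k: (-140)k + (-700) = 0.
So k = -5.

-5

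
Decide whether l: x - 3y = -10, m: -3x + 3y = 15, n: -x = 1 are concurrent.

No

Intersecting l and m: solving the 2×2 system gives (x, y) = (-5/2, 5/2).
Substitute into n: (-1)(-5/2) + (0)(5/2) = 5/2.
But n requires 1 ≠ 5/2, so the three lines have no common point.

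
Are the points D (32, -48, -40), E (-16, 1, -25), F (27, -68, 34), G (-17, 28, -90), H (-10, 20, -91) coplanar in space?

The plane through D, E, F has normal n = DE × DF = (3926, 3477, 1205) and equation n·P = -89464.
Checking the remaining points: n·G = -77836, n·H = -79375.
Since n·G = -77836 ≠ -89464, G is off the plane and the points are not all coplanar.

No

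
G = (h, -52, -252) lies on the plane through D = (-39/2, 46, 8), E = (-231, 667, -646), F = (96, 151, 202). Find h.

-333/2

Coplanarity requires DE · (DF × DG) = 0.
DE = (-423/2, 621, -654), DF = (231/2, 105, 194); the triple product is linear in h with coefficient 189144 and constant term 31492476.
Setting it to zero: h = -333/2.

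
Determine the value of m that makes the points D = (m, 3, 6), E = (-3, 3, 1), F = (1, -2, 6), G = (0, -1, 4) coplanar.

Coplanarity ⇔ det[DE; DF; DG] = 0.
Expanding, this is linear in m: (-5)m + (-10) = 0.
So m = -2.

-2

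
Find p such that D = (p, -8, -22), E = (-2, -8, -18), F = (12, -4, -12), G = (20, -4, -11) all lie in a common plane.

-34

Coplanarity ⇔ det[DE; DF; DG] = 0.
Expanding, this is linear in p: (-4)p + (-136) = 0.
So p = -34.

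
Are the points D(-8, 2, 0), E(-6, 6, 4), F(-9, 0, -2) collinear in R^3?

DE = (2, 4, 4), DF = (-1, -2, -2).
DE × DF = (0, 0, 0).
The cross product vanishes, so the three points are collinear.

Yes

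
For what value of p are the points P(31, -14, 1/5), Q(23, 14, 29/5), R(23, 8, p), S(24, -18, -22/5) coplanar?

19/5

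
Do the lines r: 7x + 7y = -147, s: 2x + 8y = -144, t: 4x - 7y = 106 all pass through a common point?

Intersecting r and s: solving the 2×2 system gives (x, y) = (-4, -17).
Substitute into t: (4)(-4) + (-7)(-17) = 103.
But t requires 106 ≠ 103, so the three lines have no common point.

No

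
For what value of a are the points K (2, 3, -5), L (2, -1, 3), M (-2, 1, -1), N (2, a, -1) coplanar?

1

The points are coplanar iff KL · (KM × KN) = 0.
Expanding, this is linear in a: (-32)a + (32) = 0.
So a = 1.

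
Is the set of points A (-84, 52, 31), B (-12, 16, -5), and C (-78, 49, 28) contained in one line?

AB = (72, -36, -36), AC = (6, -3, -3).
Each component of AC is 1/12 times the corresponding component of AB, so AC = 1/12·AB and the points are collinear.

Yes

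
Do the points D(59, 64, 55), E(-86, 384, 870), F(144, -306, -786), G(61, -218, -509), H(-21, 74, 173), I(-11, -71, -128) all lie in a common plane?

Yes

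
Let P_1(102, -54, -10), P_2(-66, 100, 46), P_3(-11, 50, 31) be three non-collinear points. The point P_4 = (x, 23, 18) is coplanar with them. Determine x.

The plane through P_1, P_2, P_3 has equation 490x + 560y − 70z = 20440.
Substituting P_4: (490)x + (11620) = 20440, so x = 18.

18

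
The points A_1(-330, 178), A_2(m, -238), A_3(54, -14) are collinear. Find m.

Collinearity: (A_2 − A_1) must be parallel to (A_3 − A_1) = (384, -192).
Cross-multiplying the components: (m − (-330))·(-192) = (-416)·(384).
Solving gives m = 502.

502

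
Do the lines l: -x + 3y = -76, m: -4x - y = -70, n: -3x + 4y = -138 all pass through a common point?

Yes

Lines aᵢx + bᵢy = cᵢ with pairwise distinct directions are concurrent exactly when det[aᵢ bᵢ cᵢ] = 0.
Here the determinant is 0.
It vanishes, so the lines are concurrent at (22, -18).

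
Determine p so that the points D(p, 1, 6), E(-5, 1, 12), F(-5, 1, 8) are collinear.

-5

Collinearity requires DE × DF = 0; each component is linear in p.
The y-component gives (-4)p + (-20) = 0, so p = -5.
The remaining components then also vanish.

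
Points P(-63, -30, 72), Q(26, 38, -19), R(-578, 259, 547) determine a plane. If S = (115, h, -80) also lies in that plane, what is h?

-291

The plane through P, Q, R has equation 58599x + 4590y + 60741z = 543915.
Substituting S: (4590)h + (1879605) = 543915, so h = -291.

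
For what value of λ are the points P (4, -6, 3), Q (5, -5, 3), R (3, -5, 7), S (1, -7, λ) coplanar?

Normal to plane PQR: n = (4, -4, 2); plane equation n·X = 46.
Requiring n·S = 46: (2)λ + (32) = 46.
So λ = 7.

7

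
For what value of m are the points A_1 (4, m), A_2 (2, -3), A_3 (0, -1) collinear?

Collinearity: (A_1 − A_2) must be parallel to (A_3 − A_2) = (-2, 2).
Cross-multiplying the components: (m − (-3))·(-2) = (2)·(2).
Solving gives m = -5.

-5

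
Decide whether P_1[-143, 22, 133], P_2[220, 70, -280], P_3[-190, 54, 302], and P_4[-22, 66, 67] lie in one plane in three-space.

No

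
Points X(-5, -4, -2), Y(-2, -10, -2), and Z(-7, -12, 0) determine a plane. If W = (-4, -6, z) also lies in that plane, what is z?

-2

The plane through X, Y, Z has equation −12x − 6y − 36z = 156.
Substituting W: (-36)z + (84) = 156, so z = -2.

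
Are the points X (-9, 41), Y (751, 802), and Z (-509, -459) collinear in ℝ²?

No

XY = (760, 761), XZ = (-500, -500).
det[XY; XZ] = (760)(-500) − (761)(-500) = 500.
The determinant is nonzero, so they are not collinear.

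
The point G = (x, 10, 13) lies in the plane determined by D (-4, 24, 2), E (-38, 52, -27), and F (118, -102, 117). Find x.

A normal to the plane is n = DE × DF = (-434, 372, 868).
G lies in the plane iff n · DG = 0.
This gives (-434)x + (2604) = 0, so x = 6.

6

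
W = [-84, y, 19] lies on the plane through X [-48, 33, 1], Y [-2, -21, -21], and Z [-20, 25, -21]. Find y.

73

Coplanarity requires XY · (XZ × XW) = 0.
XY = (46, -54, -22), XZ = (28, -8, -22); the triple product is linear in y with coefficient 396 and constant term -28908.
Setting it to zero: y = 73.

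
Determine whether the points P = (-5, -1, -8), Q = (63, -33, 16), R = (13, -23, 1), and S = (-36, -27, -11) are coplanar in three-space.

With P as base: PQ = (68, -32, 24), PR = (18, -22, 9), PS = (-31, -26, -3).
PR × PS = (300, -225, -1150).
PQ · (PR × PS) = 0.
The scalar triple product vanishes, so the four points are coplanar.

Yes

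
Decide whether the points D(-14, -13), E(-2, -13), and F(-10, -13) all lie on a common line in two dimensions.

Yes

DE = (12, 0), DF = (4, 0).
Twice the signed area of △DEF is (12)(0) − (0)(4) = 0.
The triangle is degenerate (zero area), so the points are collinear.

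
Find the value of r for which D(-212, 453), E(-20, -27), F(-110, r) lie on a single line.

Collinearity: (F − D) must be parallel to (E − D) = (192, -480).
Cross-multiplying the components: (r − 453)·(192) = (102)·(-480).
Solving gives r = 198.

198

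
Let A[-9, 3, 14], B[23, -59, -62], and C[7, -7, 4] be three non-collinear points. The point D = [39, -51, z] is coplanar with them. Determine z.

-48

A normal to the plane is n = AB × AC = (-140, -896, 672).
D lies in the plane iff n · AD = 0.
This gives (672)z + (32256) = 0, so z = -48.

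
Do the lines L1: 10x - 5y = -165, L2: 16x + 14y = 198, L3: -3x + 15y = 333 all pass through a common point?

Intersecting L1 and L2: solving the 2×2 system gives (x, y) = (-6, 21).
Substitute into L3: (-3)(-6) + (15)(21) = 333.
This equals 333, so (-6, 21) lies on all three lines and they are concurrent.

Yes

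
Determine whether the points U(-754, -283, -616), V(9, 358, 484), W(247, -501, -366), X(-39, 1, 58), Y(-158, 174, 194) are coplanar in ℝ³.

The plane through U, V, W has normal n = UV × UW = (400050, 910350, -807975) and equation n·P = -61554150.
Checking the remaining points: n·X = -61554150, n·Y = -61554150.
All equal -61554150, so all 5 points lie in one plane.

Yes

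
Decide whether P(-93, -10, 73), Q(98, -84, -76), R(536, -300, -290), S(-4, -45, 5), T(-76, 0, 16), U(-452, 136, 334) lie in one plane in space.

The plane through P, Q, R has normal n = PQ × PR = (-16348, -24388, -8844) and equation n·X = 1118632.
Checking the remaining points: n·S = 1118632, n·T = 1100944, n·U = 1118632.
Since n·T = 1100944 ≠ 1118632, T is off the plane and the points are not all coplanar.

No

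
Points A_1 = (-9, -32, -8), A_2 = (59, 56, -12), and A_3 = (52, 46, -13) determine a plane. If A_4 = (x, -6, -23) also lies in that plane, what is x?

A normal to the plane is n = A_1A_2 × A_1A_3 = (-128, 96, -64).
A_4 lies in the plane iff n · A_1A_4 = 0.
This gives (-128)x + (2304) = 0, so x = 18.

18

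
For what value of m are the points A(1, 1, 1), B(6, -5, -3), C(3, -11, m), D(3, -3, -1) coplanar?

-3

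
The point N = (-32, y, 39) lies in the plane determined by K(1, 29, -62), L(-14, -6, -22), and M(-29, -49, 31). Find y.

-56

The plane through K, L, M has equation −135x + 195y + 120z = -1920.
Substituting N: (195)y + (9000) = -1920, so y = -56.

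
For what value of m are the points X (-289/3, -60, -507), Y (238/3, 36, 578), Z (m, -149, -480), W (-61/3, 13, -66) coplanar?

The points are coplanar iff XY · (XZ × XW) = 0.
Expanding, this is linear in m: (36869)m + (11539997/3) = 0.
So m = -313/3.

-313/3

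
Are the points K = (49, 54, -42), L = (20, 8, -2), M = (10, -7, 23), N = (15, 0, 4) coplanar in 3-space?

Yes

With K as base: KL = (-29, -46, 40), KM = (-39, -61, 65), KN = (-34, -54, 46).
KM × KN = (704, -416, 32).
KL · (KM × KN) = 0.
The scalar triple product vanishes, so the four points are coplanar.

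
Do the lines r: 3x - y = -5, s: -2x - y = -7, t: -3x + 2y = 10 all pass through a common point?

No

Lines aᵢx + bᵢy = cᵢ with pairwise distinct directions are concurrent exactly when det[aᵢ bᵢ cᵢ] = 0.
Here the determinant is 6.
Nonzero, so no common point exists.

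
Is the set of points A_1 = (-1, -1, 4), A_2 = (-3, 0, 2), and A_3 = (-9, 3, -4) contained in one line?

A_1A_2 = (-2, 1, -2), A_1A_3 = (-8, 4, -8).
A_1A_2 × A_1A_3 = (0, 0, 0).
The cross product vanishes, so the three points are collinear.

Yes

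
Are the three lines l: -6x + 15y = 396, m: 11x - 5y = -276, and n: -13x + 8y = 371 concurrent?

The three lines meet at one point iff the augmented coefficient matrix [aᵢ bᵢ cᵢ] has rank < 3, i.e. its determinant vanishes.
Here the determinant is -405.
Nonzero, so no common point exists.

No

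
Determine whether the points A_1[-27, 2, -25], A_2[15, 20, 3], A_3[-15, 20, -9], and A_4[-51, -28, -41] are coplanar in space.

No

A normal to the plane through A_1, A_2, A_3 is n = A_1A_2 × A_1A_3 = (-216, -336, 540).
The plane has equation n·P = -8340. For A_4: n·A_4 = -1716.
-1716 ≠ -8340, so A_4 is off the plane.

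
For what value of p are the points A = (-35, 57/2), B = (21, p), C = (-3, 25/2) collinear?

1/2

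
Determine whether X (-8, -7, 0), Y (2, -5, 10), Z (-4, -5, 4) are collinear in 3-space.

No

XY = (10, 2, 10), XZ = (4, 2, 4).
XY × XZ = (-12, 0, 12).
The cross product is nonzero, so the points do not lie on one line.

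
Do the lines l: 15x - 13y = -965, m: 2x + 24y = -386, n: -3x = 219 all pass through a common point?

Intersecting l and m: solving the 2×2 system gives (x, y) = (-73, -10).
Substitute into n: (-3)(-73) + (0)(-10) = 219.
This equals 219, so (-73, -10) lies on all three lines and they are concurrent.

Yes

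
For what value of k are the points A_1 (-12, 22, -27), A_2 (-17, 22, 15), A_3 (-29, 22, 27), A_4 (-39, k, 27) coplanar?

22

Normal to plane A_1A_2A_3: n = (0, -444, 0); plane equation n·P = -9768.
Requiring n·A_4 = -9768: (-444)k + (0) = -9768.
So k = 22.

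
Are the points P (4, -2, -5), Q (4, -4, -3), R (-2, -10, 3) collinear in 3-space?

PQ = (0, -2, 2), PR = (-6, -8, 8).
PQ × PR = (0, -12, -12).
The cross product is nonzero, so the points do not lie on one line.

No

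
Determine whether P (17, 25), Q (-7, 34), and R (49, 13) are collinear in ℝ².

Yes

PQ = (-24, 9), PR = (32, -12).
Twice the signed area of △PQR is (-24)(-12) − (9)(32) = 0.
The triangle is degenerate (zero area), so the points are collinear.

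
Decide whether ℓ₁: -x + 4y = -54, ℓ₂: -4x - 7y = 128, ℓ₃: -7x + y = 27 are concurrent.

No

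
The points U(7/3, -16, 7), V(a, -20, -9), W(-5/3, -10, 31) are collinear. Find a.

5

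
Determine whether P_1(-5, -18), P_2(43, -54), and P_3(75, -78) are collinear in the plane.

Yes

P_1P_2 = (48, -36), P_1P_3 = (80, -60).
Twice the signed area of △P_1P_2P_3 is (48)(-60) − (-36)(80) = 0.
The triangle is degenerate (zero area), so the points are collinear.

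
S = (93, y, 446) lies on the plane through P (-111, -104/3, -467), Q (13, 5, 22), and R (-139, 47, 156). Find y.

44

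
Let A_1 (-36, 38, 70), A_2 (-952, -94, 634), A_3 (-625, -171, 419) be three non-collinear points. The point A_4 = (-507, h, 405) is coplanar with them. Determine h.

379

Coplanarity requires A_1A_2 · (A_1A_3 × A_1A_4) = 0.
A_1A_2 = (-916, -132, 564), A_1A_3 = (-589, -209, 349); the triple product is linear in h with coefficient -12512 and constant term 4742048.
Setting it to zero: h = 379.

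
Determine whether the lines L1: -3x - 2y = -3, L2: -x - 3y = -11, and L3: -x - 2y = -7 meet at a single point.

Intersecting L1 and L2: solving the 2×2 system gives (x, y) = (-13/7, 30/7).
Substitute into L3: (-1)(-13/7) + (-2)(30/7) = -47/7.
But L3 requires -7 ≠ -47/7, so the three lines have no common point.

No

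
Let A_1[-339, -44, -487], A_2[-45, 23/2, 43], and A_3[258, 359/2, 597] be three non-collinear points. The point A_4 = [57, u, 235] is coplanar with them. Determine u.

293/2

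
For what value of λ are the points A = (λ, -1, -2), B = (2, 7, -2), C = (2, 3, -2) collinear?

2

Collinearity requires AB × AC = 0; each component is linear in λ.
The z-component gives (4)λ + (-8) = 0, so λ = 2.
The remaining components then also vanish.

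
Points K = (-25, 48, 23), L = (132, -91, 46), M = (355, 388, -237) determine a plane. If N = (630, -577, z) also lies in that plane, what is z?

140

A normal to the plane is n = KL × KM = (28320, 49560, 106200).
N lies in the plane iff n · KN = 0.
This gives (106200)z + (-14868000) = 0, so z = 140.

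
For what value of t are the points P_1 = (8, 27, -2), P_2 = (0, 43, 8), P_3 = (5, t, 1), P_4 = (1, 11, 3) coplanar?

The points are coplanar iff P_1P_2 · (P_1P_3 × P_1P_4) = 0.
Expanding, this is linear in t: (30)t + (-810) = 0.
So t = 27.

27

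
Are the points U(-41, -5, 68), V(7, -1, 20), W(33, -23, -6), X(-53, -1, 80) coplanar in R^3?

The four points are coplanar iff the 3×3 determinant with rows UV, UW, UX is zero.
Rows: (48, 4, -48), (74, -18, -74), (-12, 4, 12).
Expanding along the first row: (48)(80) − (4)(0) + (-48)(80) = 0.
Zero determinant ⇒ coplanar.

Yes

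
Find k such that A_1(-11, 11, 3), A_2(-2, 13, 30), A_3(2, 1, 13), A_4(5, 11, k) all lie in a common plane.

43

Normal to plane A_1A_2A_3: n = (290, 261, -116); plane equation n·P = -667.
Requiring n·A_4 = -667: (-116)k + (4321) = -667.
So k = 43.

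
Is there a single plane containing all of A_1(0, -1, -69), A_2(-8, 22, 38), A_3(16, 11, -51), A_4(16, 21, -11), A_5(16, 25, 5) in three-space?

Yes

The plane through A_1, A_2, A_3 has normal n = A_1A_2 × A_1A_3 = (-870, 1856, -464) and equation n·P = 30160.
Checking the remaining points: n·A_4 = 30160, n·A_5 = 30160.
All equal 30160, so all 5 points lie in one plane.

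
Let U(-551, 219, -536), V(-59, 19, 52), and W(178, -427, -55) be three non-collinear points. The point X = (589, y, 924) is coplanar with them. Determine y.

-157

The plane through U, V, W has equation 283648x + 192000y − 172032z = -22032896.
Substituting X: (192000)y + (8111104) = -22032896, so y = -157.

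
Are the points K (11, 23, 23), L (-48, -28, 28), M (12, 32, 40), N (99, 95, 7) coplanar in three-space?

A normal to the plane through K, L, M is n = KL × KM = (-912, 1008, -480).
The plane has equation n·P = 2112. For N: n·N = 2112.
Equal, so N lies in the plane and all four are coplanar.

Yes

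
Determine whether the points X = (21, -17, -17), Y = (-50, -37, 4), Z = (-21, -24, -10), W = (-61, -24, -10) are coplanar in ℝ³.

No

A normal to the plane through X, Y, Z is n = XY × XZ = (7, -385, -343).
The plane has equation n·P = 12523. For W: n·W = 12243.
12243 ≠ 12523, so W is off the plane.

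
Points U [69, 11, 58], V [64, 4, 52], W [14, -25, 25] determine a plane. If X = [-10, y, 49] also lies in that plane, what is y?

Coplanarity requires UV · (UW × UX) = 0.
UV = (-5, -7, -6), UW = (-55, -36, -33); the triple product is linear in y with coefficient 165 and constant term -1155.
Setting it to zero: y = 7.

7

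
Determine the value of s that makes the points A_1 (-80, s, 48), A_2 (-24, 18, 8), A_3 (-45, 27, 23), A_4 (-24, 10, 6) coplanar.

42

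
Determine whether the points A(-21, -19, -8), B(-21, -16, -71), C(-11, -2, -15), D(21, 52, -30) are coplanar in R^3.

With A as base: AB = (0, 3, -63), AC = (10, 17, -7), AD = (42, 71, -22).
AC × AD = (123, -74, -4).
AB · (AC × AD) = 30.
Since 30 ≠ 0, the four points are not coplanar.

No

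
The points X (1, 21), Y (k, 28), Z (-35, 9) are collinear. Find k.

22

Collinearity: (Y − X) must be parallel to (Z − X) = (-36, -12).
Cross-multiplying the components: (k − 1)·(-12) = (7)·(-36).
Solving gives k = 22.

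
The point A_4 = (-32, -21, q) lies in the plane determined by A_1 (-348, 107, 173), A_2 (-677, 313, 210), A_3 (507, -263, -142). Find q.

45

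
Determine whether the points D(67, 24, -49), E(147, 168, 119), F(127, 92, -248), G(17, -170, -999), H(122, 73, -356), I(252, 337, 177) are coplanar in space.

The plane through D, E, F has normal n = DE × DF = (-40080, 26000, -3200) and equation n·P = -1904560.
Checking the remaining points: n·G = -1904560, n·H = -1852560, n·I = -1904560.
Since n·H = -1852560 ≠ -1904560, H is off the plane and the points are not all coplanar.

No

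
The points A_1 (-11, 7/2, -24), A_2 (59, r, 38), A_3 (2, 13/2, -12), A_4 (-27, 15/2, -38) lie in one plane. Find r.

-13/2

The points are coplanar iff A_1A_2 · (A_1A_3 × A_1A_4) = 0.
Expanding, this is linear in r: (-10)r + (-65) = 0.
So r = -13/2.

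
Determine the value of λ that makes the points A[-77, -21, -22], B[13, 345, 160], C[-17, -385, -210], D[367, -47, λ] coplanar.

-56

Normal to plane ABC: n = (-2560, 27840, -54720); plane equation n·P = 816320.
Requiring n·D = 816320: (-54720)λ + (-2248000) = 816320.
So λ = -56.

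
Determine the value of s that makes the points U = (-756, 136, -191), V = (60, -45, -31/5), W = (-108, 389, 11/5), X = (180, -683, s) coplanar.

-253/5

Normal to plane UVW: n = (-408618/5, -189504/5, 323736); plane equation n·P = -26025216/5.
Requiring n·X = -26025216/5: (323736)s + (55879992/5) = -26025216/5.
So s = -253/5.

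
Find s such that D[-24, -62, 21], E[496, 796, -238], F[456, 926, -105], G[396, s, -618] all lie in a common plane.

Normal to plane DEF: n = (147784, -58800, 101920); plane equation n·P = 2239104.
Requiring n·G = 2239104: (-58800)s + (-4464096) = 2239104.
So s = -114.

-114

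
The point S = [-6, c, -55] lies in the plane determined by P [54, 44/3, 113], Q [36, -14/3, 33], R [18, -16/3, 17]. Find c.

A normal to the plane is n = PQ × PR = (256, 1152, -336).
S lies in the plane iff n · PS = 0.
This gives (1152)c + (24192) = 0, so c = -21.

-21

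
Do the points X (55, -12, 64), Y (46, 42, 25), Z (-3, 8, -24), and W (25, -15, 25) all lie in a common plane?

With X as base: XY = (-9, 54, -39), XZ = (-58, 20, -88), XW = (-30, -3, -39).
XZ × XW = (-1044, 378, 774).
XY · (XZ × XW) = -378.
Since -378 ≠ 0, the four points are not coplanar.

No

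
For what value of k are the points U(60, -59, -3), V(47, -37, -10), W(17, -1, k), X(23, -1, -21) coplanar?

-20

Normal to plane UVX: n = (10, 25, 60); plane equation n·P = -1055.
Requiring n·W = -1055: (60)k + (145) = -1055.
So k = -20.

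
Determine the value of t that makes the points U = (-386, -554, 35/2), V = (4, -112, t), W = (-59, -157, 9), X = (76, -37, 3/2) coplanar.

9/2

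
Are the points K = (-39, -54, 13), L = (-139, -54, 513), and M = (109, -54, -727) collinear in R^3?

KL = (-100, 0, 500), KM = (148, 0, -740).
Each component of KM is -37/25 times the corresponding component of KL, so KM = -37/25·KL and the points are collinear.

Yes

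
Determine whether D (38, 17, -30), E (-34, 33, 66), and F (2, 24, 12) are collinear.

No

DE = (-72, 16, 96), DF = (-36, 7, 42).
DE × DF = (0, -432, 72).
The cross product is nonzero, so the points do not lie on one line.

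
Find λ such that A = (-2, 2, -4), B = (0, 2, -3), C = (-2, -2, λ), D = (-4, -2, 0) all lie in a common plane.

1

The points are coplanar iff AB · (AC × AD) = 0.
Expanding, this is linear in λ: (8)λ + (-8) = 0.
So λ = 1.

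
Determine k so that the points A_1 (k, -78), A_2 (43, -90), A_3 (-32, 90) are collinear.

38

Collinearity: (A_1 − A_2) must be parallel to (A_3 − A_2) = (-75, 180).
Cross-multiplying the components: (k − 43)·(180) = (12)·(-75).
Solving gives k = 38.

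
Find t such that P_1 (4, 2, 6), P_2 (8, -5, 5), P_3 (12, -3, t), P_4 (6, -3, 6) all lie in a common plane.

1

Coplanarity ⇔ det[P_1P_2; P_1P_3; P_1P_4] = 0.
Expanding, this is linear in t: (6)t + (-6) = 0.
So t = 1.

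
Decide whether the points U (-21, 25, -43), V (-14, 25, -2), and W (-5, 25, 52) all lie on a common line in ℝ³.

No

UV = (7, 0, 41), UW = (16, 0, 95).
UV × UW = (0, -9, 0).
The cross product is nonzero, so the points do not lie on one line.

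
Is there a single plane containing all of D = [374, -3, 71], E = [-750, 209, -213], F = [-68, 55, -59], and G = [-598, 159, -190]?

A normal to the plane through D, E, F is n = DE × DF = (-11088, -20592, 28512).
The plane has equation n·P = -2060784. For G: n·G = -2060784.
Equal, so G lies in the plane and all four are coplanar.

Yes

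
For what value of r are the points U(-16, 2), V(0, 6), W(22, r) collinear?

23/2

The three points are collinear iff det[UV; UW] = 0.
This determinant is linear in r: (16)r + (-184) = 0, so r = 23/2.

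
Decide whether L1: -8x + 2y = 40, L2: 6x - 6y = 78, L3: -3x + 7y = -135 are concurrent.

Lines aᵢx + bᵢy = cᵢ with pairwise distinct directions are concurrent exactly when det[aᵢ bᵢ cᵢ] = 0.
Here the determinant is 0.
It vanishes, so the lines are concurrent at (-11, -24).

Yes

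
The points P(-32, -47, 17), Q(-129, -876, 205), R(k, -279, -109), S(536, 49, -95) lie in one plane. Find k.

Normal to plane PQS: n = (74800, 95920, 461560); plane equation n·X = 944680.
Requiring n·R = 944680: (74800)k + (-77071720) = 944680.
So k = 1043.

1043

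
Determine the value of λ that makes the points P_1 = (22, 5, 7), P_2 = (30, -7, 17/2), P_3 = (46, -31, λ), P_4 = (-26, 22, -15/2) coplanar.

23/2

Normal to plane P_1P_2P_4: n = (297/2, 44, -440); plane equation n·P = 407.
Requiring n·P_3 = 407: (-440)λ + (5467) = 407.
So λ = 23/2.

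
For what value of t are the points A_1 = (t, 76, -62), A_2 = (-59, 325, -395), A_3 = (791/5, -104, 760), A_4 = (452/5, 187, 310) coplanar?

-67/5

Coplanarity ⇔ det[A_1A_2; A_1A_3; A_1A_4] = 0.
Expanding, this is linear in t: (143055)t + (1916937) = 0.
So t = -67/5.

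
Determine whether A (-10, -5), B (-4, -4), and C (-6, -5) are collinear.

AB = (6, 1), AC = (4, 0).
If collinear, AC would be a scalar multiple of AB. But (6)·(0) ≠ (1)·(4) (difference -4), so they are not parallel; the points are not collinear.

No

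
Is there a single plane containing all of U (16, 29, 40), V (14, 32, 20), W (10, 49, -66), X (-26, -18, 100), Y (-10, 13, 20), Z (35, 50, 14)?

The plane through U, V, W has normal n = UV × UW = (82, -92, -22) and equation n·P = -2236.
Checking the remaining points: n·X = -2676, n·Y = -2456, n·Z = -2038.
Since n·X = -2676 ≠ -2236, X is off the plane and the points are not all coplanar.

No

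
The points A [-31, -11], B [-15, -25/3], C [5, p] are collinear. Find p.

-5

The three points are collinear iff det[AB; AC] = 0.
This determinant is linear in p: (16)p + (80) = 0, so p = -5.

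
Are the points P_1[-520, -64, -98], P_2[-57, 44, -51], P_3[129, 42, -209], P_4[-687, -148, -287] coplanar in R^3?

No

A normal to the plane through P_1, P_2, P_3 is n = P_1P_2 × P_1P_3 = (-16970, 81896, -21014).
The plane has equation n·P = 5642428. For P_4: n·P_4 = 5568800.
5568800 ≠ 5642428, so P_4 is off the plane.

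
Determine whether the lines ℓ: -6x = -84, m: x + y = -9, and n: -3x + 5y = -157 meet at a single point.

Intersecting ℓ and m: solving the 2×2 system gives (x, y) = (14, -23).
Substitute into n: (-3)(14) + (5)(-23) = -157.
This equals -157, so (14, -23) lies on all three lines and they are concurrent.

Yes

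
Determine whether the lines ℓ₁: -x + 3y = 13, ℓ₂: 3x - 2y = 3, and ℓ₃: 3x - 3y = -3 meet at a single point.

Lines aᵢx + bᵢy = cᵢ with pairwise distinct directions are concurrent exactly when det[aᵢ bᵢ cᵢ] = 0.
Here the determinant is 0.
It vanishes, so the lines are concurrent at (5, 6).

Yes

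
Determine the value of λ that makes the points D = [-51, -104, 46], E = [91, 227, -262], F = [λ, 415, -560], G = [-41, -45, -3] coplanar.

491

Normal to plane DEG: n = (1953, 3878, 5068); plane equation n·P = -269787.
Requiring n·F = -269787: (1953)λ + (-1228710) = -269787.
So λ = 491.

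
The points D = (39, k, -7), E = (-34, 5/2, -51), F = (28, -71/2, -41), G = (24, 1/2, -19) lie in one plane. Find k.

The points are coplanar iff DE · (DF × DG) = 0.
Expanding, this is linear in k: (1404)k + (-7722) = 0.
So k = 11/2.

11/2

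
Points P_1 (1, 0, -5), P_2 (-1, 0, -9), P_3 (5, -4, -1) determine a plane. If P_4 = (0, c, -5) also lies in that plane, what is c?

2

A normal to the plane is n = P_1P_2 × P_1P_3 = (-16, -8, 8).
P_4 lies in the plane iff n · P_1P_4 = 0.
This gives (-8)c + (16) = 0, so c = 2.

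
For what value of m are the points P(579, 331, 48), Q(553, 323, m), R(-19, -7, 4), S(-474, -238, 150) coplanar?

Normal to plane PRS: n = (-59512, 107328, -15652); plane equation n·X = 316824.
Requiring n·Q = 316824: (-15652)m + (1756808) = 316824.
So m = 92.

92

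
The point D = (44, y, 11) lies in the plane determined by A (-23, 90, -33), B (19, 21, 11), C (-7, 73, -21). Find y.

31

The plane through A, B, C has equation −80x + 200y + 390z = 6970.
Substituting D: (200)y + (770) = 6970, so y = 31.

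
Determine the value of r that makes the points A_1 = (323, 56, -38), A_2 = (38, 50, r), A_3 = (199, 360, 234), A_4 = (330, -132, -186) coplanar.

Normal to plane A_1A_3A_4: n = (6144, -16448, 21184); plane equation n·P = 258432.
Requiring n·A_2 = 258432: (21184)r + (-588928) = 258432.
So r = 40.

40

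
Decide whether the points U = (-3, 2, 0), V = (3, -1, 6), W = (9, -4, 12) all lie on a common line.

Yes

UV = (6, -3, 6), UW = (12, -6, 12).
UV × UW = (0, 0, 0).
The cross product vanishes, so the three points are collinear.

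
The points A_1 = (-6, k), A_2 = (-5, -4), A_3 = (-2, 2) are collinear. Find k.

-6

Collinearity: (A_1 − A_2) must be parallel to (A_3 − A_2) = (3, 6).
Cross-multiplying the components: (k − (-4))·(3) = (-1)·(6).
Solving gives k = -6.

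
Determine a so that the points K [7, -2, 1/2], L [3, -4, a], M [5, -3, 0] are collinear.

-1/2

Collinearity requires KL × KM = 0; each component is linear in a.
The x-component gives (1)a + (1/2) = 0, so a = -1/2.
The remaining components then also vanish.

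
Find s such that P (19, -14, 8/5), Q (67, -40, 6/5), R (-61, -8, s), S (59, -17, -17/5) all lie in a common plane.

58/5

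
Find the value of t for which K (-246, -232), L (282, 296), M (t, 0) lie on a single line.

The three points are collinear iff det[KL; KM] = 0.
This determinant is linear in t: (-528)t + (-7392) = 0, so t = -14.

-14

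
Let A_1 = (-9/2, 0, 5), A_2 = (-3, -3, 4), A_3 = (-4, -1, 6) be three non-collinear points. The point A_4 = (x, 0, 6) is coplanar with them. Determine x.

-9/2

The plane through A_1, A_2, A_3 has equation −4x − 2y = 18.
Substituting A_4: (-4)x + (0) = 18, so x = -9/2.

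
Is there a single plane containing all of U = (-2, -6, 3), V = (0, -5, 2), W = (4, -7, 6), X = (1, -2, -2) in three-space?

With U as base: UV = (2, 1, -1), UW = (6, -1, 3), UX = (3, 4, -5).
UW × UX = (-7, 39, 27).
UV · (UW × UX) = -2.
Since -2 ≠ 0, the four points are not coplanar.

No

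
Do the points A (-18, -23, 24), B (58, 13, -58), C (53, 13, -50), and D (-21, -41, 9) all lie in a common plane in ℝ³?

The four points are coplanar iff the 3×3 determinant with rows AB, AC, AD is zero.
Rows: (76, 36, -82), (71, 36, -74), (-3, -18, -15).
Expanding along the first row: (76)(-1872) − (36)(-1287) + (-82)(-1170) = 0.
Zero determinant ⇒ coplanar.

Yes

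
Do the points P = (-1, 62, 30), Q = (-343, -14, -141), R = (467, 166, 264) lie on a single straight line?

Yes

PQ = (-342, -76, -171), PR = (468, 104, 234).
PQ × PR = (0, 0, 0).
The cross product vanishes, so the three points are collinear.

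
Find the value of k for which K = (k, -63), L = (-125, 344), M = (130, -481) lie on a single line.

Collinearity: (K − L) must be parallel to (M − L) = (255, -825).
Cross-multiplying the components: (k − (-125))·(-825) = (-407)·(255).
Solving gives k = 4/5.

4/5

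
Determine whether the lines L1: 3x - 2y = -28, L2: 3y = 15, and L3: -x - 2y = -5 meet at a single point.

Intersecting L1 and L2: solving the 2×2 system gives (x, y) = (-6, 5).
Substitute into L3: (-1)(-6) + (-2)(5) = -4.
But L3 requires -5 ≠ -4, so the three lines have no common point.

No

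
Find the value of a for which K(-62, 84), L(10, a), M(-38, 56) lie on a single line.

Collinearity: (L − K) must be parallel to (M − K) = (24, -28).
Cross-multiplying the components: (a − 84)·(24) = (72)·(-28).
Solving gives a = 0.

0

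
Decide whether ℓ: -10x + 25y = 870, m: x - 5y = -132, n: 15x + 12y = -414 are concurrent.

Yes

The three lines meet at one point iff the augmented coefficient matrix [aᵢ bᵢ cᵢ] has rank < 3, i.e. its determinant vanishes.
Here the determinant is 0.
It vanishes, so the lines are concurrent at (-42, 18).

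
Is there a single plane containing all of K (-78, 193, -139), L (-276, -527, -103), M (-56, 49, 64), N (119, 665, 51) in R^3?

Yes

A normal to the plane through K, L, M is n = KL × KM = (-140976, 40986, 44352).
The plane has equation n·P = 12741498. For N: n·N = 12741498.
Equal, so N lies in the plane and all four are coplanar.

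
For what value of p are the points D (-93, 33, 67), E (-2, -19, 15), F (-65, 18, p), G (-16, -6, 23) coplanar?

Normal to plane DEG: n = (260, 0, 455); plane equation n·P = 6305.
Requiring n·F = 6305: (455)p + (-16900) = 6305.
So p = 51.

51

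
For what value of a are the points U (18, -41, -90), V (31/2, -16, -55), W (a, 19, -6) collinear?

12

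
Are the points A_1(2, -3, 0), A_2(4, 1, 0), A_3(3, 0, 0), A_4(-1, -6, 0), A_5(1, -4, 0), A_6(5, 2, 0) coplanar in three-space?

Yes

The plane through A_1, A_2, A_3 has normal n = A_1A_2 × A_1A_3 = (0, 0, 2) and equation n·P = 0.
Checking the remaining points: n·A_4 = 0, n·A_5 = 0, n·A_6 = 0.
All equal 0, so all 6 points lie in one plane.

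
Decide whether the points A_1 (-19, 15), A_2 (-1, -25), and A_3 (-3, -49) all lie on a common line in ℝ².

No

A_1A_2 = (18, -40), A_1A_3 = (16, -64).
det[A_1A_2; A_1A_3] = (18)(-64) − (-40)(16) = -512.
The determinant is nonzero, so they are not collinear.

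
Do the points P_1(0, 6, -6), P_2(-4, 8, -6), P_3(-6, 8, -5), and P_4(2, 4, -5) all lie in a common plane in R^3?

Yes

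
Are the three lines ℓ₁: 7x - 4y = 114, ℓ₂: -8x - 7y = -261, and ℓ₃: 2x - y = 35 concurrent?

No

Lines aᵢx + bᵢy = cᵢ with pairwise distinct directions are concurrent exactly when det[aᵢ bᵢ cᵢ] = 0.
Here the determinant is -66.
Nonzero, so no common point exists.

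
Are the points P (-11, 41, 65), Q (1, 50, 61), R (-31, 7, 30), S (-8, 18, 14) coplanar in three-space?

With P as base: PQ = (12, 9, -4), PR = (-20, -34, -35), PS = (3, -23, -51).
PR × PS = (929, -1125, 562).
PQ · (PR × PS) = -1225.
Since -1225 ≠ 0, the four points are not coplanar.

No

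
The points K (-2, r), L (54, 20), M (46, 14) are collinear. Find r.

Collinearity: (K − L) must be parallel to (M − L) = (-8, -6).
Cross-multiplying the components: (r − 20)·(-8) = (-56)·(-6).
Solving gives r = -22.

-22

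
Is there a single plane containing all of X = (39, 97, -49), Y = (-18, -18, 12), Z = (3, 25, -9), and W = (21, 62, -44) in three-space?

With X as base: XY = (-57, -115, 61), XZ = (-36, -72, 40), XW = (-18, -35, 5).
XZ × XW = (1040, -540, -36).
XY · (XZ × XW) = 624.
Since 624 ≠ 0, the four points are not coplanar.

No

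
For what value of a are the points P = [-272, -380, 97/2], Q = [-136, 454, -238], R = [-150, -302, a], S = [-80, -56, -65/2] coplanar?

91/2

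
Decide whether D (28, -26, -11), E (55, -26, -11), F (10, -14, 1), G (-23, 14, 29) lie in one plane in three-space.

The four points are coplanar iff the 3×3 determinant with rows DE, DF, DG is zero.
Rows: (27, 0, 0), (-18, 12, 12), (-51, 40, 40).
Expanding along the first row: (27)(0) − (0)(-108) + (0)(-108) = 0.
Zero determinant ⇒ coplanar.

Yes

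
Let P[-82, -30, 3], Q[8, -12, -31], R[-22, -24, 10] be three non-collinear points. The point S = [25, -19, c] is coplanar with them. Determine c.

Coplanarity requires PQ · (PR × PS) = 0.
PQ = (90, 18, -34), PR = (60, 6, 7); the triple product is linear in c with coefficient -540 and constant term 7560.
Setting it to zero: c = 14.

14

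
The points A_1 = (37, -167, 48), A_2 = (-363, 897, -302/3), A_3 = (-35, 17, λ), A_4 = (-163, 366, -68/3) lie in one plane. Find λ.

-19/3

Coplanarity ⇔ det[A_1A_2; A_1A_3; A_1A_4] = 0.
Expanding, this is linear in λ: (400)λ + (7600/3) = 0.
So λ = -19/3.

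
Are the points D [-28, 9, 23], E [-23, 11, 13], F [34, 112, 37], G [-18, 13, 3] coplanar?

A normal to the plane through D, E, F is n = DE × DF = (1058, -690, 391).
The plane has equation n·P = -26841. For G: n·G = -26841.
Equal, so G lies in the plane and all four are coplanar.

Yes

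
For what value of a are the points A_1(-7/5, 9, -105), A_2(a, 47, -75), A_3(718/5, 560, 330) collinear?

Direction A_1A_3 = (145, 551, 435). From the y-coordinate of A_2, the parameter along the line is τ = (47 − 9)/551 = 2/29.
Then a = (-7/5) + 2/29·(145) = 43/5.

43/5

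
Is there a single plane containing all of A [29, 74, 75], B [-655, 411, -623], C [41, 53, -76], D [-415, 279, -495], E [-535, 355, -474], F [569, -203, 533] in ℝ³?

No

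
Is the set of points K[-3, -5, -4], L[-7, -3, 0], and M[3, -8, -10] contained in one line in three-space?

Yes

KL = (-4, 2, 4), KM = (6, -3, -6).
Each component of KM is -3/2 times the corresponding component of KL, so KM = -3/2·KL and the points are collinear.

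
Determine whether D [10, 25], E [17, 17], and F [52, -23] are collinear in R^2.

Yes

DE = (7, -8), DF = (42, -48).
det[DE; DF] = (7)(-48) − (-8)(42) = 0.
The determinant is zero, so the points are collinear.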